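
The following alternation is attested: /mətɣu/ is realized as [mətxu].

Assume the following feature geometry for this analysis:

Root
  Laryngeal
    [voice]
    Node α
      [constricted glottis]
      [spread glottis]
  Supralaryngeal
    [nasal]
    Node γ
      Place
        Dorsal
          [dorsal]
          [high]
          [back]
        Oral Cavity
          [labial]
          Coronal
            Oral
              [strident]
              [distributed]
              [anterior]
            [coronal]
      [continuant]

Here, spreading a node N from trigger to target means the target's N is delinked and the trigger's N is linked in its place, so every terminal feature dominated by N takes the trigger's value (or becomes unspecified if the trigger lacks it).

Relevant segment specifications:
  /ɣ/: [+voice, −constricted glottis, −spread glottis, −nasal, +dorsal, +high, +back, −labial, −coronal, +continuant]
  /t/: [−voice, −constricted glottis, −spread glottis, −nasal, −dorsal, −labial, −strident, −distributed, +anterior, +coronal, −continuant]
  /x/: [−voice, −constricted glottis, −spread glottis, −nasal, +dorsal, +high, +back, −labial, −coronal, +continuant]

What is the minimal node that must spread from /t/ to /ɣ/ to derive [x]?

[voice]

The alternation /ɣ/ → [x] changes [voice] and nothing else.
Since just one terminal is affected and it takes /t/'s value, spreading the terminal [voice] alone is sufficient and minimal.
Features on which the two segments disagree outside [voice], such as [coronal], [continuant], are unchanged — nothing dominating them spread, and [voice] is the minimal sufficient constituent.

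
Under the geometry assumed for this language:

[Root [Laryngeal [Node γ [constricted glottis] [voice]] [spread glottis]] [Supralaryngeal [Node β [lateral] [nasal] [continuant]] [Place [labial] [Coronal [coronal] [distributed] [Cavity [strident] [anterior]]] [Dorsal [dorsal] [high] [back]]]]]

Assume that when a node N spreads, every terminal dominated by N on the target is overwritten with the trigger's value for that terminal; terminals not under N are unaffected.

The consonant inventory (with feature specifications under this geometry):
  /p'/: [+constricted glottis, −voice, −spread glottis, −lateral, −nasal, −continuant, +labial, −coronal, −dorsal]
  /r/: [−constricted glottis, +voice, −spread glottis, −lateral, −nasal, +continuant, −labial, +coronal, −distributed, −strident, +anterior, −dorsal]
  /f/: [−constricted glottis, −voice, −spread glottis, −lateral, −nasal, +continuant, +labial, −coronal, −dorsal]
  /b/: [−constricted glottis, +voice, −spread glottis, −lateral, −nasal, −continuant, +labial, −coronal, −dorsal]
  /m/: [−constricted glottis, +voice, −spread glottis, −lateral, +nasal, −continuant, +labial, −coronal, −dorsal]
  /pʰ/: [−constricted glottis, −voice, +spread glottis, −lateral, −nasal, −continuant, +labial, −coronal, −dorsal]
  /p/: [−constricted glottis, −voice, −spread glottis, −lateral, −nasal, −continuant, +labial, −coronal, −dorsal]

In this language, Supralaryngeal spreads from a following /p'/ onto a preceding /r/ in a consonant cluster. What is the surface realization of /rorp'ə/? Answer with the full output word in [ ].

[robp'ə]

Supralaryngeal immediately or transitively dominates [lateral], [nasal], [continuant], [labial], [coronal], [distributed], [strident], [anterior], [dorsal], [high], [back].
The target acquires /p'/'s values for everything under Supralaryngeal — [−lateral], [−nasal], [−continuant], [+labial], [−coronal], [−dorsal] — while keeping its own [constricted glottis], [voice], [spread glottis].
Among the inventory, only /b/ has exactly this specification, giving the surface form [robp'ə].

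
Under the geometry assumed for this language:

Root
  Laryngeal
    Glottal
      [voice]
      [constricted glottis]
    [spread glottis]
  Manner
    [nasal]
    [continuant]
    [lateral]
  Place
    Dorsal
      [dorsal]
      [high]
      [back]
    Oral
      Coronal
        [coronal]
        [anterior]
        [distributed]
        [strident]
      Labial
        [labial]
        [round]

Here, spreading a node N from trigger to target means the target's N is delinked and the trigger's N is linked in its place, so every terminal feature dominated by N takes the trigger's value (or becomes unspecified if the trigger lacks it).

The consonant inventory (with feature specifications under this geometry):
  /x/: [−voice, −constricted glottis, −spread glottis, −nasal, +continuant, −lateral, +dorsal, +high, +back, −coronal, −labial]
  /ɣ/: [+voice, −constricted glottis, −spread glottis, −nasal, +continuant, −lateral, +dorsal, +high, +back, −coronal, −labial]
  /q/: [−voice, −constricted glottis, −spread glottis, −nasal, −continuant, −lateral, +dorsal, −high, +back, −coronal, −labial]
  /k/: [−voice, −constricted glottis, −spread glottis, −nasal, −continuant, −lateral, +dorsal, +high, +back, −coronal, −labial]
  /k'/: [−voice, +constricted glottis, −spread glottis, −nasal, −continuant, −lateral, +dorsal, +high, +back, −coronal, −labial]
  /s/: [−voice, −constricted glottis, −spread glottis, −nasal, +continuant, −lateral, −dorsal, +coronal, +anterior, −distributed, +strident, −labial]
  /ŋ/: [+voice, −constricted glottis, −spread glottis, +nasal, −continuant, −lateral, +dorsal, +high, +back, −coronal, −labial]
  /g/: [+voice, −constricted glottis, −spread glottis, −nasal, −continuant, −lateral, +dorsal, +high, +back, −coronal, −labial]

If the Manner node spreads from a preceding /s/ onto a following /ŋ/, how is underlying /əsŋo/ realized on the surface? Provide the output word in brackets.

Manner immediately or transitively dominates [nasal], [continuant], [lateral].
Spreading Manner from /s/ onto /ŋ/ replaces those values with /s/'s: [−nasal], [+continuant], [−lateral]. Features outside Manner ([voice], [constricted glottis], [spread glottis], …) stay as in /ŋ/.
Among the inventory, only /ɣ/ has exactly this specification, giving the surface form [əsɣo].

[əsɣo]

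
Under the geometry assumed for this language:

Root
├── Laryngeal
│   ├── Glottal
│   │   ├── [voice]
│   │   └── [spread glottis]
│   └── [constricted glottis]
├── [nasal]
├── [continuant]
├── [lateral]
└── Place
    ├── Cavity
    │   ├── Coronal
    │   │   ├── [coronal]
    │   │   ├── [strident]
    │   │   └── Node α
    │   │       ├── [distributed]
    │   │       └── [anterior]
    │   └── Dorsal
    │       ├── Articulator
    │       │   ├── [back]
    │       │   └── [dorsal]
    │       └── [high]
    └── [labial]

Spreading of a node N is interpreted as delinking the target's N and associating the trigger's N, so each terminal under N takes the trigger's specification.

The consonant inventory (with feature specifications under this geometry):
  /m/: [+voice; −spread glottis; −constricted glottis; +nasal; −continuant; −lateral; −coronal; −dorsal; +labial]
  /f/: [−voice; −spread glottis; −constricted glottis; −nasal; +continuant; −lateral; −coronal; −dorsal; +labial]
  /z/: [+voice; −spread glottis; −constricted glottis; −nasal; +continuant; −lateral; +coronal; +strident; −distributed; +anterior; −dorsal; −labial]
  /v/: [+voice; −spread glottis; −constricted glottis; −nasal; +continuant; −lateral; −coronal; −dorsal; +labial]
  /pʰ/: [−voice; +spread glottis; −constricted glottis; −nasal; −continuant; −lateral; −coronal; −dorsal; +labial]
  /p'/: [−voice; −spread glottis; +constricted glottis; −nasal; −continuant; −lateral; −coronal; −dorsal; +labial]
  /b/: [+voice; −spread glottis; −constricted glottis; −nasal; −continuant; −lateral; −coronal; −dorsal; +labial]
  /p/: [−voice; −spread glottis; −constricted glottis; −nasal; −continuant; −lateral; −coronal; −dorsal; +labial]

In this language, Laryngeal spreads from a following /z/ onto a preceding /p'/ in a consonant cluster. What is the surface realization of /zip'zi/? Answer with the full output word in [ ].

Terminals under Laryngeal in this geometry: [voice], [spread glottis], [constricted glottis].
The target acquires /z/'s values for everything under Laryngeal — [+voice], [−spread glottis], [−constricted glottis] — while keeping its own [nasal], [continuant], [lateral], ….
The resulting bundle matches /b/ in the inventory; substituting it for /p'/ gives [zibzi].

[zibzi]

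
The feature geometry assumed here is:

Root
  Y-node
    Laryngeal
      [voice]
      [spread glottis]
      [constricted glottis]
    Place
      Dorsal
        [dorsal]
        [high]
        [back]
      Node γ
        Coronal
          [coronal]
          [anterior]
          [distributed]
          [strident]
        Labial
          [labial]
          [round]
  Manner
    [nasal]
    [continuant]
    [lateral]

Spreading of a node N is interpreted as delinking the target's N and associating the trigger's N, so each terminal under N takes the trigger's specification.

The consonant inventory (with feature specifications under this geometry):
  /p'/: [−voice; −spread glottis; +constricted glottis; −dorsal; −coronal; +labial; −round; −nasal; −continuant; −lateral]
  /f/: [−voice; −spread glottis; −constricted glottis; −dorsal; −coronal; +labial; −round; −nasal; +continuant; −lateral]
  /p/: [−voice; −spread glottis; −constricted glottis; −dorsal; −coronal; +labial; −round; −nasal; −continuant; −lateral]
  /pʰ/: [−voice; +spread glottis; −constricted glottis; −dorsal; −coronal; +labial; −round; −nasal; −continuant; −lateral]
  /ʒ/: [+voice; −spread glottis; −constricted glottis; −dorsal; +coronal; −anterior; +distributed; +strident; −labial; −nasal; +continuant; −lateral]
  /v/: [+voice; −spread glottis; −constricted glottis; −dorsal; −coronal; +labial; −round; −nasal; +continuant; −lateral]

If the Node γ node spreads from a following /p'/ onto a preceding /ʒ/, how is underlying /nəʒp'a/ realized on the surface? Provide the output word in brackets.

Node γ immediately or transitively dominates [coronal], [anterior], [distributed], [strident], [labial], [round].
The target acquires /p'/'s values for everything under Node γ — [−coronal], [+labial], [−round] — while keeping its own [voice], [spread glottis], [constricted glottis], ….
Among the inventory, only /v/ has exactly this specification, giving the surface form [nəvp'a].

[nəvp'a]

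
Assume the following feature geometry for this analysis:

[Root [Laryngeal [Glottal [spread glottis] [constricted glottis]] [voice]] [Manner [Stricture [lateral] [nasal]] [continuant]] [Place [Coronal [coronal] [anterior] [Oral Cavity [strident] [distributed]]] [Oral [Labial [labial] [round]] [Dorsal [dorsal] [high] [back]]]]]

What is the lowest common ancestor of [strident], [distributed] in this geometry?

[strident] is immediately dominated by Oral Cavity.
[distributed] is immediately dominated by Oral Cavity.
The listed terminals split across distinct daughters of Oral Cavity, so Oral Cavity itself is the smallest node containing them all.

Oral Cavity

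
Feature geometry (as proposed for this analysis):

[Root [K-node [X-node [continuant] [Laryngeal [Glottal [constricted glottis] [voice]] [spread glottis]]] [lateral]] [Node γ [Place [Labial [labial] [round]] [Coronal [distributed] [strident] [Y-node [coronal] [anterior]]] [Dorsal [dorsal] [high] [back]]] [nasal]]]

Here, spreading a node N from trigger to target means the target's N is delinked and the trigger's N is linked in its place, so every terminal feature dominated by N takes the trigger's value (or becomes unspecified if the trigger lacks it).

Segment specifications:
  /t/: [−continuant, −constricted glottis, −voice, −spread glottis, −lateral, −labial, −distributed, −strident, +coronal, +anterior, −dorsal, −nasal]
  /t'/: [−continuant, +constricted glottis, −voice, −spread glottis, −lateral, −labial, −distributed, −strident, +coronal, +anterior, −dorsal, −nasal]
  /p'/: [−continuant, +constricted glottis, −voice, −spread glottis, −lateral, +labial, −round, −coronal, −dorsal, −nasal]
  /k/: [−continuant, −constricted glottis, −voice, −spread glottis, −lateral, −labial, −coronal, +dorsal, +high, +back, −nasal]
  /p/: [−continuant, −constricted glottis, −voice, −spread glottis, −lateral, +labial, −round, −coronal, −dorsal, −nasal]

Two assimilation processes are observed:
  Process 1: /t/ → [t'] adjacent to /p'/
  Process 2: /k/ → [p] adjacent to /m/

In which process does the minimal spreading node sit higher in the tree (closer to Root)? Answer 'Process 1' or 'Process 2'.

Process 2

Process 1 alters [constricted glottis]; the lowest dominating node is [constricted glottis] (depth 5 from Root).
Process 2 alters [labial], [round], [dorsal], [high], [back]; the lowest common ancestor is Place (depth 2 from Root).
Depth 2 < depth 5; Process 2 involves the structurally higher constituent Place.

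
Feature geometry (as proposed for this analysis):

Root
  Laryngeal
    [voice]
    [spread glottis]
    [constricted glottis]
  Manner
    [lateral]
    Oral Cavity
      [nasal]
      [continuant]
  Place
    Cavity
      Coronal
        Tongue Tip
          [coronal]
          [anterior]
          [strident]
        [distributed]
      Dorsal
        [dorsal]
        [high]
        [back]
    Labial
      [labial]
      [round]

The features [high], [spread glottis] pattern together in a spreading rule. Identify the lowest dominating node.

[high]: Root ▹ Place ▹ Cavity ▹ Dorsal ▹ [high].
[spread glottis]: Root ▹ Laryngeal ▹ [spread glottis].
These paths first converge at Root; no daughter of Root dominates all 2 features, so Root is the minimal constituent.

Root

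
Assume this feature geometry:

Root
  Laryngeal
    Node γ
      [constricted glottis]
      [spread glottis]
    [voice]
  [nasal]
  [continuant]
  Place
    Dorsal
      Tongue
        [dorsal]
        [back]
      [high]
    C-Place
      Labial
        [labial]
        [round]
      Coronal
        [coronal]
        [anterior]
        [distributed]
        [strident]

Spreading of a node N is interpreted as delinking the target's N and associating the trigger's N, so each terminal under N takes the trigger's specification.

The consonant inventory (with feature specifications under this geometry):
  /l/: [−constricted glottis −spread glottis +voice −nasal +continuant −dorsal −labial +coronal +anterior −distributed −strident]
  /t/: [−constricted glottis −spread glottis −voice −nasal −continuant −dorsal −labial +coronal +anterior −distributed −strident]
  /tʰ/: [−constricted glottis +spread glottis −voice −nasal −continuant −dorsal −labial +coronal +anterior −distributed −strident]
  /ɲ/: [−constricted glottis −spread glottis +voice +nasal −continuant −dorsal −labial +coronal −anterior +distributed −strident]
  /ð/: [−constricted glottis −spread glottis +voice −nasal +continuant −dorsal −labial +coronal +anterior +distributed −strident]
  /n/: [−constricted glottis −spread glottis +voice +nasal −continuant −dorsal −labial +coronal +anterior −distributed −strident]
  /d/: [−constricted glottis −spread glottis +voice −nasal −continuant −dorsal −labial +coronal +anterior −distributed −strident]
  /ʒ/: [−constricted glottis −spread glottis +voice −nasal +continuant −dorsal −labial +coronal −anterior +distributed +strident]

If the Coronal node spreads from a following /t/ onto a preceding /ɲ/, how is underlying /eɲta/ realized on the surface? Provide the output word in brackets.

Coronal immediately or transitively dominates [coronal], [anterior], [distributed], [strident].
Spreading Coronal from /t/ onto /ɲ/ replaces those values with /t/'s: [+coronal], [+anterior], [−distributed], [−strident]. Features outside Coronal ([constricted glottis], [spread glottis], [voice], …) stay as in /ɲ/.
This feature bundle is that of [n], so /eɲta/ surfaces as [enta].

[enta]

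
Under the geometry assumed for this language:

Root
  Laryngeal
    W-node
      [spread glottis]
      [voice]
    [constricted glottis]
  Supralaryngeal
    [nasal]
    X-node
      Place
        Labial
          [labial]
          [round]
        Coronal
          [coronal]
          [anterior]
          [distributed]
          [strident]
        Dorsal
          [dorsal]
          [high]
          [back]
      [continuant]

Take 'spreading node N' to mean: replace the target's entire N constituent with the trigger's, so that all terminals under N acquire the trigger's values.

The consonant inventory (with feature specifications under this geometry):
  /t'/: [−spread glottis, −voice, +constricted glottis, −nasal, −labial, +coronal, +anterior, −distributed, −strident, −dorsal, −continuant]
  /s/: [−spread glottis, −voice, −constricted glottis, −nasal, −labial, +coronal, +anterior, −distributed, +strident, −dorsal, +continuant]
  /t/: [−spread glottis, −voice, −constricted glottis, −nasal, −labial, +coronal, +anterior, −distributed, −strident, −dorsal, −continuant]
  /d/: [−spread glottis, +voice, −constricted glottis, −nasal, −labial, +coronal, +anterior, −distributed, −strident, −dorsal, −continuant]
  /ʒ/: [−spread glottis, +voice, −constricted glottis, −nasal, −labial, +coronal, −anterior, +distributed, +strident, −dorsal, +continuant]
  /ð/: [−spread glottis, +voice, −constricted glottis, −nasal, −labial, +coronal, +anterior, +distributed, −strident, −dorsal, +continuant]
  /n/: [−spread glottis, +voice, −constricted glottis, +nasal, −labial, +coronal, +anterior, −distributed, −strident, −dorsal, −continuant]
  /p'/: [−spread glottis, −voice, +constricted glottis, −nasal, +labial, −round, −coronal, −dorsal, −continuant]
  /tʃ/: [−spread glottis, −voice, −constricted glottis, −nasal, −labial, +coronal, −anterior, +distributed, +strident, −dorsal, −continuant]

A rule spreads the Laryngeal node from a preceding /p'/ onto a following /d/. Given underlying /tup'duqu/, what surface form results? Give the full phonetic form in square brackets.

[tup't'uqu]

Laryngeal immediately or transitively dominates [spread glottis], [voice], [constricted glottis].
After delinking /d/'s Laryngeal and linking /p'/'s, the affected terminals become [−spread glottis], [−voice], [+constricted glottis]; [nasal], [labial], [coronal], … (outside Laryngeal) are retained from /d/.
Among the inventory, only /t'/ has exactly this specification, giving the surface form [tup't'uqu].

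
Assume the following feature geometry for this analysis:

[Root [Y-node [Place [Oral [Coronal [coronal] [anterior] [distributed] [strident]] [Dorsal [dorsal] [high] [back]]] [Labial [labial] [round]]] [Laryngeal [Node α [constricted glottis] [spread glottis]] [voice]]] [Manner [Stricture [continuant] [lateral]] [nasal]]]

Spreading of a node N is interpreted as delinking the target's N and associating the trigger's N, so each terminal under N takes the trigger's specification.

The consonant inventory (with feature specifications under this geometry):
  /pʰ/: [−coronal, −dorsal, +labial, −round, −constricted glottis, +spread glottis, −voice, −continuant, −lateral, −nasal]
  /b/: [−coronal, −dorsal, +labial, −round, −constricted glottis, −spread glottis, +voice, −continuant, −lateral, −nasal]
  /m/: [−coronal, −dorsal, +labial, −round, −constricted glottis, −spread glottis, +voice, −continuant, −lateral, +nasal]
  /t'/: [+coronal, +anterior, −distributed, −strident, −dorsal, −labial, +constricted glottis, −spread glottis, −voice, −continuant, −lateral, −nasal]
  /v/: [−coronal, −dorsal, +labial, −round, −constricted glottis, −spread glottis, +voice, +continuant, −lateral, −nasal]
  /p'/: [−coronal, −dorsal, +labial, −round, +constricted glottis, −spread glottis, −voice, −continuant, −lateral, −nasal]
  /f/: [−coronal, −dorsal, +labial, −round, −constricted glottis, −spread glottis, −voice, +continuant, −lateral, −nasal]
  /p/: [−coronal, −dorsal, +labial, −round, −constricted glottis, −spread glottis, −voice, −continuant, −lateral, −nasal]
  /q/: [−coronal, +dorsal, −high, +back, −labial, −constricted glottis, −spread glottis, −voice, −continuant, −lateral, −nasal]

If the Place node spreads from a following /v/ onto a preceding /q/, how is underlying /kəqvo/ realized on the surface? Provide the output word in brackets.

[kəpvo]

Place immediately or transitively dominates [coronal], [anterior], [distributed], [strident], [dorsal], [high], [back], [labial], [round].
After delinking /q/'s Place and linking /v/'s, the affected terminals become [−coronal], [−dorsal], [+labial], [−round]; [constricted glottis], [spread glottis], [voice], … (outside Place) are retained from /q/.
This feature bundle is that of [p], so /kəqvo/ surfaces as [kəpvo].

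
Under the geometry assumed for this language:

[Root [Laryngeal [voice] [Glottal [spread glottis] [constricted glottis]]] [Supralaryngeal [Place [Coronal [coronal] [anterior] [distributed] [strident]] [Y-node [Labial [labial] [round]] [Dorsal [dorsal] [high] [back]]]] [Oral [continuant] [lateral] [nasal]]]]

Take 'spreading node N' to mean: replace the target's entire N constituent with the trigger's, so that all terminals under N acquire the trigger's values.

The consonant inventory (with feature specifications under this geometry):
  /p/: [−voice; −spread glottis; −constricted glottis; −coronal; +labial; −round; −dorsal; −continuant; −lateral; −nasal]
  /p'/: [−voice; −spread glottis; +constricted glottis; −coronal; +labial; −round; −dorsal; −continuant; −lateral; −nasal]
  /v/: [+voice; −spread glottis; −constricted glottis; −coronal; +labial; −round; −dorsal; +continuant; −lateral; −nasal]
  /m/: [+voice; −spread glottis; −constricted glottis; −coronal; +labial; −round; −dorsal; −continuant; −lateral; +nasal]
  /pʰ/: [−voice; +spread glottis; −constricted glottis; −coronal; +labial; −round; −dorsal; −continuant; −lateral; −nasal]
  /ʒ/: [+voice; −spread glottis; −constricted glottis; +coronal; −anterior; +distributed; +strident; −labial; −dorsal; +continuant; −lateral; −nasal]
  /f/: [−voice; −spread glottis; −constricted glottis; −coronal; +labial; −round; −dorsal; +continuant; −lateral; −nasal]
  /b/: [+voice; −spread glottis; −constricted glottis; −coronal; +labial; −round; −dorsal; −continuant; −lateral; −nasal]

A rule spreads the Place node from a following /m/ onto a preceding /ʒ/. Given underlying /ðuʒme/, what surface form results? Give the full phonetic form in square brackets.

[ðuvme]

Place immediately or transitively dominates [coronal], [anterior], [distributed], [strident], [labial], [round], [dorsal], [high], [back].
Spreading Place from /m/ onto /ʒ/ replaces those values with /m/'s: [−coronal], [+labial], [−round], [−dorsal]. Features outside Place ([voice], [spread glottis], [constricted glottis], …) stay as in /ʒ/.
The resulting bundle matches /v/ in the inventory; substituting it for /ʒ/ gives [ðuvme].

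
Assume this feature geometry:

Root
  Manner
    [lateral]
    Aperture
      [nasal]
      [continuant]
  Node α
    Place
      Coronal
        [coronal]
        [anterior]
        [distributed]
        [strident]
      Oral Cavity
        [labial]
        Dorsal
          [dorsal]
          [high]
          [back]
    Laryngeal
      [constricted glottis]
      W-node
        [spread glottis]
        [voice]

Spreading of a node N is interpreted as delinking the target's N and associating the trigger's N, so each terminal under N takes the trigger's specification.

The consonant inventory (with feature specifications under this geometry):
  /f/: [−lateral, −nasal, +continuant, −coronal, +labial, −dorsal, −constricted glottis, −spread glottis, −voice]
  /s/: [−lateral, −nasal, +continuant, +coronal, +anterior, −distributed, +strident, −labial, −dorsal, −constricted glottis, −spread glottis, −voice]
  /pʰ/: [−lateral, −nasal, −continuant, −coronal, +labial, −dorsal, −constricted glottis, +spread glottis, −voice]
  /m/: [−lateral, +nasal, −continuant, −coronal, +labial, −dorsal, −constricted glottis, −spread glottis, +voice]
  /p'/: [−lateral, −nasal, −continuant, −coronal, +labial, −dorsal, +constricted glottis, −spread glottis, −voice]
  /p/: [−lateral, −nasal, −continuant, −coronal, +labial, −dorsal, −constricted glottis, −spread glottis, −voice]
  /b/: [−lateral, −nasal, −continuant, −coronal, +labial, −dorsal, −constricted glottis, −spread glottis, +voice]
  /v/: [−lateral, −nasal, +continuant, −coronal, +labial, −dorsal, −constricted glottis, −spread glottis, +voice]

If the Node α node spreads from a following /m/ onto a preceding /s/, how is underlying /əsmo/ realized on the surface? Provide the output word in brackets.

[əvmo]

Terminals under Node α in this geometry: [coronal], [anterior], [distributed], [strident], [labial], [dorsal], [high], [back], [constricted glottis], [spread glottis], [voice].
Spreading Node α from /m/ onto /s/ replaces those values with /m/'s: [−coronal], [+labial], [−dorsal], [−constricted glottis], [−spread glottis], [+voice]. Features outside Node α ([lateral], [nasal], [continuant]) stay as in /s/.
Among the inventory, only /v/ has exactly this specification, giving the surface form [əvmo].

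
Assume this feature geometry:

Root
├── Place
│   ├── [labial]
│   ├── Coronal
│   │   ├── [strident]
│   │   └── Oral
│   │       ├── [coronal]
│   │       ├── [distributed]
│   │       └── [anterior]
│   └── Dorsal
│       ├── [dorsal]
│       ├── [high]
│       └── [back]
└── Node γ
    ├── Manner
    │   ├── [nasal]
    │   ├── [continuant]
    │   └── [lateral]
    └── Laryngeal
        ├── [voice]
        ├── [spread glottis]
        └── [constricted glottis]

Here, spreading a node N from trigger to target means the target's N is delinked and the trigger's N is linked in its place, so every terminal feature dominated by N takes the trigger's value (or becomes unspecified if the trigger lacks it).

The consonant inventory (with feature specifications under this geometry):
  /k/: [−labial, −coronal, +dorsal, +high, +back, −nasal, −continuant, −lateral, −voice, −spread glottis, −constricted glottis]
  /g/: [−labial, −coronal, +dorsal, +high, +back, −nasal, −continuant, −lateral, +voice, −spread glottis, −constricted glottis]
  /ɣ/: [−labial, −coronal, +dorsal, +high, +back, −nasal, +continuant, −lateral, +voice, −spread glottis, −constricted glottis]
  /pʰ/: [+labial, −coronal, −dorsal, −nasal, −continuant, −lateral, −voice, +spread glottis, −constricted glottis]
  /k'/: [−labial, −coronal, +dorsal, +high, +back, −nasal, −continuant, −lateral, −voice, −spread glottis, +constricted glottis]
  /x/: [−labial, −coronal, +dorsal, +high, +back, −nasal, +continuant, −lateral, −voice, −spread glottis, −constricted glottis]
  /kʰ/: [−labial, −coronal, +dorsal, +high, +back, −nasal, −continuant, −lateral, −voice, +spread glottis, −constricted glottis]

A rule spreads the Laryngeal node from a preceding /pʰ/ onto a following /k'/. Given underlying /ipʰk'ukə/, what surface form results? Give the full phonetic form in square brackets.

Terminals under Laryngeal in this geometry: [voice], [spread glottis], [constricted glottis].
After delinking /k'/'s Laryngeal and linking /pʰ/'s, the affected terminals become [−voice], [+spread glottis], [−constricted glottis]; [labial], [coronal], [dorsal], … (outside Laryngeal) are retained from /k'/.
Among the inventory, only /kʰ/ has exactly this specification, giving the surface form [ipʰkʰukə].

[ipʰkʰukə]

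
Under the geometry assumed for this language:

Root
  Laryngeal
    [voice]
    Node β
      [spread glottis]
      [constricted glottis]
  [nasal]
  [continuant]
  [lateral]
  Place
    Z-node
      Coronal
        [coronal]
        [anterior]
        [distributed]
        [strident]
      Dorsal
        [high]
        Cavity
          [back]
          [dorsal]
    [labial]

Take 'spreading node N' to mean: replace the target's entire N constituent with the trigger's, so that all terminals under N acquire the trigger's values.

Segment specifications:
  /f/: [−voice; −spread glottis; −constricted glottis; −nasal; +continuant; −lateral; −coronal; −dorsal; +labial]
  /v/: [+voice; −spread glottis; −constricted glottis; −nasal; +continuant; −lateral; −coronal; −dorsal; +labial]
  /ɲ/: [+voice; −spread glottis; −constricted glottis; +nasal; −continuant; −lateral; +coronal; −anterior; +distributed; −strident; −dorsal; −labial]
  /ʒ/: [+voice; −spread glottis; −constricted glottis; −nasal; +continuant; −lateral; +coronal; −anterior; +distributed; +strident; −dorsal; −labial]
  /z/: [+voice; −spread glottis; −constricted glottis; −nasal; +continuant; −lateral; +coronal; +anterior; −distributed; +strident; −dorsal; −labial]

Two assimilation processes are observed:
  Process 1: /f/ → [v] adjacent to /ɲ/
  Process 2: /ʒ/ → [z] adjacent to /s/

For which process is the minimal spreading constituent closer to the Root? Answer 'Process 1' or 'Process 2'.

Process 1

Process 1: the feature that changes is [voice]; the minimal node is [voice] (depth 2).
Process 2: the features that change are [anterior], [distributed]; the minimal node is Coronal (depth 3).
[voice] (depth 2) sits above Coronal (depth 3), making Process 1 the one with the higher spreading node.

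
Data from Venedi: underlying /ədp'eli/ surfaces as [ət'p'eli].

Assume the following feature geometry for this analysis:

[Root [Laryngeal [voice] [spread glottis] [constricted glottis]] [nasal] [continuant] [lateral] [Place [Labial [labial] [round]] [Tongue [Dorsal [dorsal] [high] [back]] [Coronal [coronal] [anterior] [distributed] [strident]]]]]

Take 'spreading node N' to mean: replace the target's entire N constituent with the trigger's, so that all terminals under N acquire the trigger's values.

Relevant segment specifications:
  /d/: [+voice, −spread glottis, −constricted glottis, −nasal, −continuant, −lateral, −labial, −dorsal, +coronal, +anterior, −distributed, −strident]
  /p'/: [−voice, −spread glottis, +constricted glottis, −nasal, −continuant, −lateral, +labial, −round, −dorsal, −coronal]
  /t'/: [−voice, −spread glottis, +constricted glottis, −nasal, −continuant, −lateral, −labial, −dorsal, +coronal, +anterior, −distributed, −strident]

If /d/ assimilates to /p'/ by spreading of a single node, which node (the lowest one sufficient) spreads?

/d/ and [t'] differ in [voice], [constricted glottis]; every other specified feature is identical.
The smallest constituent containing every changed terminal is Laryngeal — each of its daughters lacks at least one of the affected features.
Spreading Laryngeal from /p'/ overwrites each of those terminals with /p'/'s values, yielding exactly [t'].
Since [coronal], [labial] are preserved even though /p'/ disagrees there, no node above Laryngeal spread.

Laryngeal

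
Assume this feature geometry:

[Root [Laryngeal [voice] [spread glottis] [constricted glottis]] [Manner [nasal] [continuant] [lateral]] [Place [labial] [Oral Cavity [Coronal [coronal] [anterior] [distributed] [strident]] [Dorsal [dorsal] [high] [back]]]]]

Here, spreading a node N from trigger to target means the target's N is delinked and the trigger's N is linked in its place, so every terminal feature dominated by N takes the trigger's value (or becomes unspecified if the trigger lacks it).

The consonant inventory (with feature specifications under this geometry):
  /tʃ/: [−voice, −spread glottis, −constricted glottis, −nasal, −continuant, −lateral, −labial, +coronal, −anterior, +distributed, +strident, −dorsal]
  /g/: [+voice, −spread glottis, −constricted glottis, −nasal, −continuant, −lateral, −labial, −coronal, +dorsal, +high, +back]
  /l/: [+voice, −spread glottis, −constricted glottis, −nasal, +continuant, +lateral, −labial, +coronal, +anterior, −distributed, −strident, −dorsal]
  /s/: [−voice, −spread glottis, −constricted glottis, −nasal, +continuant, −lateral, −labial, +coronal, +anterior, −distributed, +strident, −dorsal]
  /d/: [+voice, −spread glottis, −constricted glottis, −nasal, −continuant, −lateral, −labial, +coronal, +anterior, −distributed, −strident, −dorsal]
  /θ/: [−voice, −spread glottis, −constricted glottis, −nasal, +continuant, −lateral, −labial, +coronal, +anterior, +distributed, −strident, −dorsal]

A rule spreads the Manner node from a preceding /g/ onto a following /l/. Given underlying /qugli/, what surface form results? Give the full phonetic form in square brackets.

Terminals under Manner in this geometry: [nasal], [continuant], [lateral].
After delinking /l/'s Manner and linking /g/'s, the affected terminals become [−nasal], [−continuant], [−lateral]; [voice], [spread glottis], [constricted glottis], … (outside Manner) are retained from /l/.
Among the inventory, only /d/ has exactly this specification, giving the surface form [qugdi].

[qugdi]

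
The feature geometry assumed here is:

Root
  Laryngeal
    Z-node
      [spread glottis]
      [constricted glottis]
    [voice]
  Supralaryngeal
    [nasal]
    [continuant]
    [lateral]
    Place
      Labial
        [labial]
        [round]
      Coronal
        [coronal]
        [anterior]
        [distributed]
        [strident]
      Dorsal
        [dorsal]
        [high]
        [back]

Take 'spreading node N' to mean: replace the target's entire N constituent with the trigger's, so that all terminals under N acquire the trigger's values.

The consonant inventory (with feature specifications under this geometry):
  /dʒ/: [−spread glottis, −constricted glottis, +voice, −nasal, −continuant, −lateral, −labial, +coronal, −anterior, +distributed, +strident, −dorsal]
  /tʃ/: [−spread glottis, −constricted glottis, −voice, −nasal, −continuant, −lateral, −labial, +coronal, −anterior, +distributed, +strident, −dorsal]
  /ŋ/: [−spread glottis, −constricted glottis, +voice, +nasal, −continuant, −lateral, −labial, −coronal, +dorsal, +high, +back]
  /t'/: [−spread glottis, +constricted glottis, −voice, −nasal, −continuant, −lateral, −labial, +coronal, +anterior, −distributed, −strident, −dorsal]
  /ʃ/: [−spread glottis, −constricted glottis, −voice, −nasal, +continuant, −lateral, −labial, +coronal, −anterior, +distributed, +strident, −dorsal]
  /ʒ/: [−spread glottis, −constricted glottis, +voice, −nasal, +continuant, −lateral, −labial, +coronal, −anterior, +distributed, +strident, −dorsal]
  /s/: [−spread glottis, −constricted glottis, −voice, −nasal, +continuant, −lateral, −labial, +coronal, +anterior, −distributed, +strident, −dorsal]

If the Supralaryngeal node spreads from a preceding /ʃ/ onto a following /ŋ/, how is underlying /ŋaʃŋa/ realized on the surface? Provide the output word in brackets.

[ŋaʃʒa]

The Supralaryngeal node dominates the terminals [nasal], [continuant], [lateral], [labial], [round], [coronal], [anterior], [distributed], [strident], [dorsal], [high], [back].
After delinking /ŋ/'s Supralaryngeal and linking /ʃ/'s, the affected terminals become [−nasal], [+continuant], [−lateral], [−labial], [+coronal], [−anterior], [+distributed], [+strident], [−dorsal]; [spread glottis], [constricted glottis], [voice] (outside Supralaryngeal) are retained from /ŋ/.
The resulting bundle matches /ʒ/ in the inventory; substituting it for /ŋ/ gives [ŋaʃʒa].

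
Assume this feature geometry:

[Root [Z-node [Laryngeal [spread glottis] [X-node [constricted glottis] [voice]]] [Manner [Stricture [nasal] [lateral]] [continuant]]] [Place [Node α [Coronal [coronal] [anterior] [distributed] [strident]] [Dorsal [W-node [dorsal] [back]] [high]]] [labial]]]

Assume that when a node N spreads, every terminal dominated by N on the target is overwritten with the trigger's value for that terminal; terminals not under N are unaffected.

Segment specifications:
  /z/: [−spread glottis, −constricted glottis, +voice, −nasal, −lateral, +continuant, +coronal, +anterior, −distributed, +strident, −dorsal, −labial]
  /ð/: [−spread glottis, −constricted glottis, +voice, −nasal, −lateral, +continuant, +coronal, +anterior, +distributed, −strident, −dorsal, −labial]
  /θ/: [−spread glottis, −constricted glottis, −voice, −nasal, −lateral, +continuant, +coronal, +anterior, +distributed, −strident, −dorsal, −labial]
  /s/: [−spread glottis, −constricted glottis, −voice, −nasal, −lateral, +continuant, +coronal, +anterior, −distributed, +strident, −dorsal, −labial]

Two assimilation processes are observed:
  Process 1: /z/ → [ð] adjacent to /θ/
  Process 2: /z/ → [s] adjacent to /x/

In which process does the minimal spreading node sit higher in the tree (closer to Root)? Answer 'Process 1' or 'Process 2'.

Process 1: the features that change are [distributed], [strident]; the minimal node is Coronal (depth 3).
Process 2: the feature that changes is [voice]; the minimal node is [voice] (depth 4).
Coronal (depth 3) sits above [voice] (depth 4), making Process 1 the one with the higher spreading node.

Process 1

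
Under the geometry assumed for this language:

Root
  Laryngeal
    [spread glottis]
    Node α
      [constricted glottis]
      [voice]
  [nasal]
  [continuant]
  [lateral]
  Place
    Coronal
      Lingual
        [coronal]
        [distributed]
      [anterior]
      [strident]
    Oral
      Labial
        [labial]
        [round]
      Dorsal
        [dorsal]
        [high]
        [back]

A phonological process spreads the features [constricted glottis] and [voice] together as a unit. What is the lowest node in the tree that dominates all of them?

Node α

[constricted glottis]: Root → Laryngeal → Node α → [constricted glottis].
[voice]: Root → Laryngeal → Node α → [voice].
These paths first converge at Node α; no daughter of Node α dominates all 2 features, so Node α is the minimal constituent.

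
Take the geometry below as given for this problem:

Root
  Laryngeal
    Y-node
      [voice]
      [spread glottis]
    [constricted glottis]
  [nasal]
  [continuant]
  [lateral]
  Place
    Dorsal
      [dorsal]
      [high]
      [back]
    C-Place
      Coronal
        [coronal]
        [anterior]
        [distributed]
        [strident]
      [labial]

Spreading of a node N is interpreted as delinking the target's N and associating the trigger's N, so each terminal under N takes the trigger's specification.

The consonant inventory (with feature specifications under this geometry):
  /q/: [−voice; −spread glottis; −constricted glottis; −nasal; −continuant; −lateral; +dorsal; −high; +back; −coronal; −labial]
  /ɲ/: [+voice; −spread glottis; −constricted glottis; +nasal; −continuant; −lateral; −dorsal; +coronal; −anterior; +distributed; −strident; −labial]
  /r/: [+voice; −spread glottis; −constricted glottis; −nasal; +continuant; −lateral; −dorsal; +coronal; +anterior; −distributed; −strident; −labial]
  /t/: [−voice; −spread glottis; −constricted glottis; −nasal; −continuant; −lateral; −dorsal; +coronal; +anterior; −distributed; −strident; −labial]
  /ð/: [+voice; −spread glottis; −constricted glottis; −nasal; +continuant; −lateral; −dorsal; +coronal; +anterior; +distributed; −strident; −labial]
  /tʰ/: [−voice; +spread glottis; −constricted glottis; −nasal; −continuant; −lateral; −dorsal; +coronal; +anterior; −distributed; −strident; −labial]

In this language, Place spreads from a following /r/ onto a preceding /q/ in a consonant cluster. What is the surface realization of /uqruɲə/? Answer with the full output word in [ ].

[utruɲə]

The Place node dominates the terminals [dorsal], [high], [back], [coronal], [anterior], [distributed], [strident], [labial].
After delinking /q/'s Place and linking /r/'s, the affected terminals become [−dorsal], [+coronal], [+anterior], [−distributed], [−strident], [−labial]; [voice], [spread glottis], [constricted glottis], … (outside Place) are retained from /q/.
This feature bundle is that of [t], so /uqruɲə/ surfaces as [utruɲə].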